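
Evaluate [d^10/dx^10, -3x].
-30\frac{d^{9}}{dx^{9}}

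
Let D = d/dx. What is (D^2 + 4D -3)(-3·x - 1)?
9 x - 9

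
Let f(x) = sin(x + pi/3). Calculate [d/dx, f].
\cos{\left(x + \frac{\pi}{3} \right)}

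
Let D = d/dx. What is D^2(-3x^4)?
- 36 x^{2}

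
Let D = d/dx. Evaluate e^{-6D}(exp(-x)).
e^{6 - x}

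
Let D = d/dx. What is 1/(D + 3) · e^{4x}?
\frac{e^{4 x}}{7}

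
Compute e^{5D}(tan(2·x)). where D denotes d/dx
\tan{\left(2 x + 10 \right)}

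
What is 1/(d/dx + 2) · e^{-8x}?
- \frac{e^{- 8 x}}{6}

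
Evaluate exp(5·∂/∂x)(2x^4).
2 x^{4} + 40 x^{3} + 300 x^{2} + 1000 x + 1250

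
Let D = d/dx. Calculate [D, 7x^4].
28 x^{3}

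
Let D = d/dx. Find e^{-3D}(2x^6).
2 x^{6} - 36 x^{5} + 270 x^{4} - 1080 x^{3} + 2430 x^{2} - 2916 x + 1458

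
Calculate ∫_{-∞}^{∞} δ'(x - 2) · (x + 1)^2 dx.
-6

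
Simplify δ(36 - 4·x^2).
\frac{\delta(x - 3) + \delta(x + 3)}{24}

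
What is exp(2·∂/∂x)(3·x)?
3 x + 6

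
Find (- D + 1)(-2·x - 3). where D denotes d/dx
- 2 x - 1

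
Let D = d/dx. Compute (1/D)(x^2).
\frac{x^{3}}{3}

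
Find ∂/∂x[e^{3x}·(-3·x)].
\left(- 9 x - 3\right) e^{3 x}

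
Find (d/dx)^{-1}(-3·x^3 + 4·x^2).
- \frac{3 x^{4}}{4} + \frac{4 x^{3}}{3}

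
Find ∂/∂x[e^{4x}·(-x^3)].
x^{2} \left(- 4 x - 3\right) e^{4 x}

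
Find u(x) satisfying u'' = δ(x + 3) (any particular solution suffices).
\frac{|x + 3|}{2}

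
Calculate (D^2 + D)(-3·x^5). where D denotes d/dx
15 x^{3} \left(- x - 4\right)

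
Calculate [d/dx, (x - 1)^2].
2 x - 2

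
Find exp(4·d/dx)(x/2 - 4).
\frac{x}{2} - 2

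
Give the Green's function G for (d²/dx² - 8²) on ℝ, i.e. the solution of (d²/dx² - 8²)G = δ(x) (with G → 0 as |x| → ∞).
-\frac{e^{-8|x|}}{16}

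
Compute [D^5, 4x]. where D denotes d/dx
20D^{4}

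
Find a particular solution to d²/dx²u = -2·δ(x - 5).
-|x - 5|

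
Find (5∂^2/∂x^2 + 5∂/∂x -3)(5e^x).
35 e^{x}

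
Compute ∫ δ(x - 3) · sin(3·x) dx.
\sin{\left(9 \right)}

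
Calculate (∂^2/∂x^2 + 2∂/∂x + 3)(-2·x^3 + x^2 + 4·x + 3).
- 6 x^{3} - 9 x^{2} + 4 x + 19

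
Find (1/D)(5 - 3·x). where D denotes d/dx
- \frac{3 x^{2}}{2} + 5 x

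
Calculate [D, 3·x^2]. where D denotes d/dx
6 x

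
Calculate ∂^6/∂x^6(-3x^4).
0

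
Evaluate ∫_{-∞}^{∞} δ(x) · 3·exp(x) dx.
3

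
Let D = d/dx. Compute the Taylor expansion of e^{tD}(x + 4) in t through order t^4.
t + x + 4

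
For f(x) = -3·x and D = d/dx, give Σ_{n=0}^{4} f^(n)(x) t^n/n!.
- 3 t - 3 x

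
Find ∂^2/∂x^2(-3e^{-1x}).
- 3 e^{- x}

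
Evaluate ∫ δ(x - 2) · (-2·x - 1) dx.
-5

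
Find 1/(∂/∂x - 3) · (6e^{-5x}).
- \frac{3 e^{- 5 x}}{4}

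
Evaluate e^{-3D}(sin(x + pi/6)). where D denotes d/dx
\sin{\left(x - 3 + \frac{\pi}{6} \right)}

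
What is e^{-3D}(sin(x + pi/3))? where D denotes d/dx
\sin{\left(x - 3 + \frac{\pi}{3} \right)}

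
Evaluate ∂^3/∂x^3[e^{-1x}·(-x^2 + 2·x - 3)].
\left(x^{2} - 8 x + 15\right) e^{- x}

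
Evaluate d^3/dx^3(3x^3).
18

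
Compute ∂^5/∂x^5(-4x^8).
- 26880 x^{3}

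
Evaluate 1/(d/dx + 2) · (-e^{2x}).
- \frac{e^{2 x}}{4}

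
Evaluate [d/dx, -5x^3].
- 15 x^{2}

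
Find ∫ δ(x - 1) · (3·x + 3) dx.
6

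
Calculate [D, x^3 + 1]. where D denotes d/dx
3 x^{2}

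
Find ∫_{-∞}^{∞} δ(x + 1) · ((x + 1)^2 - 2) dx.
-2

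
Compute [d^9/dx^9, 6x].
54\frac{d^{8}}{dx^{8}}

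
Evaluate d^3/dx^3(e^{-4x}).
- 64 e^{- 4 x}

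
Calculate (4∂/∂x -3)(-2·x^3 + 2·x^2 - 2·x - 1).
6 x^{3} - 30 x^{2} + 22 x - 5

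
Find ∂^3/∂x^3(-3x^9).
- 1512 x^{6}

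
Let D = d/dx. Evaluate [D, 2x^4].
8 x^{3}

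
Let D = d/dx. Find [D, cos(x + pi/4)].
- \sin{\left(x + \frac{\pi}{4} \right)}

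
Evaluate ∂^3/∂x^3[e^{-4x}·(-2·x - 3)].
32 \left(4 x + 3\right) e^{- 4 x}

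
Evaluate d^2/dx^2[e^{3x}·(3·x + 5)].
\left(27 x + 63\right) e^{3 x}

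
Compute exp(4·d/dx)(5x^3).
5 x^{3} + 60 x^{2} + 240 x + 320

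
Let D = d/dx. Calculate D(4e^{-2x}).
- 8 e^{- 2 x}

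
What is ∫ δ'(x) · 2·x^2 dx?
0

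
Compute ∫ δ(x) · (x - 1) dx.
-1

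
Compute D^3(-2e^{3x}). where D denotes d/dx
- 54 e^{3 x}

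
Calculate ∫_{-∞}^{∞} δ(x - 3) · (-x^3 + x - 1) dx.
-25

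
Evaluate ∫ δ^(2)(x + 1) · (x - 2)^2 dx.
2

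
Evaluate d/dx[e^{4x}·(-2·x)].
\left(- 8 x - 2\right) e^{4 x}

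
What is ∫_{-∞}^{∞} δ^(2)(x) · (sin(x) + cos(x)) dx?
-1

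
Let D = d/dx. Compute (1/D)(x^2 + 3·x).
\frac{x^{3}}{3} + \frac{3 x^{2}}{2}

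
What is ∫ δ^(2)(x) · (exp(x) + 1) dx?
1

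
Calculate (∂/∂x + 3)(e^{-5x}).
- 2 e^{- 5 x}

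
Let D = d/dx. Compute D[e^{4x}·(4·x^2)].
8 x \left(2 x + 1\right) e^{4 x}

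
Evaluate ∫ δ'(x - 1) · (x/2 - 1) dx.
- \frac{1}{2}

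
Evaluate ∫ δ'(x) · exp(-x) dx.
1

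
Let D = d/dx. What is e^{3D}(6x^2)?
6 x^{2} + 36 x + 54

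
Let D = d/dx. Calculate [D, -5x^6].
- 30 x^{5}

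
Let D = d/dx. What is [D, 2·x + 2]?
2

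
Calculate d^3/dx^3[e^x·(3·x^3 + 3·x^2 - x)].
\left(3 x^{3} + 30 x^{2} + 71 x + 33\right) e^{x}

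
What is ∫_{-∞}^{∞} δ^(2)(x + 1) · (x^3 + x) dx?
-6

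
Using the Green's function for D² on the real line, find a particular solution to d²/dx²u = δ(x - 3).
\frac{|x - 3|}{2}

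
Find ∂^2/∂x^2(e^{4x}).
16 e^{4 x}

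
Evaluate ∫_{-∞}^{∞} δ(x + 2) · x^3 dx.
-8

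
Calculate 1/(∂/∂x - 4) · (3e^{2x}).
- \frac{3 e^{2 x}}{2}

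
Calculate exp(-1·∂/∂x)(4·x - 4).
4 x - 8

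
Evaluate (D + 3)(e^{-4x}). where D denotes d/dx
- e^{- 4 x}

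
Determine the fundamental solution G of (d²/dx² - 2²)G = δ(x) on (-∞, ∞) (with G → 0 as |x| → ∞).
-\frac{e^{-2|x|}}{4}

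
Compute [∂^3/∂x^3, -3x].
-9\frac{d^{2}}{dx^{2}}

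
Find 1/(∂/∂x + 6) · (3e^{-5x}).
3 e^{- 5 x}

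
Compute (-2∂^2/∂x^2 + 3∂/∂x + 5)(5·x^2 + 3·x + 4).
25 x^{2} + 45 x + 9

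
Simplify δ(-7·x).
\frac{\delta(x)}{7}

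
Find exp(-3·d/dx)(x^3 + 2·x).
x^{3} - 9 x^{2} + 29 x - 33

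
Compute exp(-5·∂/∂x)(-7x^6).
- 7 x^{6} + 210 x^{5} - 2625 x^{4} + 17500 x^{3} - 65625 x^{2} + 131250 x - 109375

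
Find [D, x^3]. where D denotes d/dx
3 x^{2}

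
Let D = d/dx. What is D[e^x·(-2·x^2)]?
2 x \left(- x - 2\right) e^{x}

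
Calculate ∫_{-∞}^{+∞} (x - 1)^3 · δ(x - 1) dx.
0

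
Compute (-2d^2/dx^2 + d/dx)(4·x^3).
12 x \left(x - 4\right)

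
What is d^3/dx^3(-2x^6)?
- 240 x^{3}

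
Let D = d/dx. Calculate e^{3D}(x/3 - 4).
\frac{x}{3} - 3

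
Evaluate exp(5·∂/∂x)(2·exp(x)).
2 e^{x + 5}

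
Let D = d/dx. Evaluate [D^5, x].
5D^{4}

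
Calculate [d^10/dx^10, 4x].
40\frac{d^{9}}{dx^{9}}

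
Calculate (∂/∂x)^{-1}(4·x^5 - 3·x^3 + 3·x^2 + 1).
\frac{2 x^{6}}{3} - \frac{3 x^{4}}{4} + x^{3} + x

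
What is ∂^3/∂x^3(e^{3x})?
27 e^{3 x}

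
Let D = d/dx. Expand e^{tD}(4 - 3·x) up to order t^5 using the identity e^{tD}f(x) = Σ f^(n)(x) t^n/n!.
- 3 t - 3 x + 4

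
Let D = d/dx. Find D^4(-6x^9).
- 18144 x^{5}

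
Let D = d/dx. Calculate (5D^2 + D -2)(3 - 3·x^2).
6 x^{2} - 6 x - 36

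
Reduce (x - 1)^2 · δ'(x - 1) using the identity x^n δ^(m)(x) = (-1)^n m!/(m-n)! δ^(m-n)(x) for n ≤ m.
0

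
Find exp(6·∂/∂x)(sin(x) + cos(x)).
\sqrt{2} \sin{\left(x + \frac{\pi}{4} + 6 \right)}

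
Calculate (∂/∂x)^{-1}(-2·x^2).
- \frac{2 x^{3}}{3}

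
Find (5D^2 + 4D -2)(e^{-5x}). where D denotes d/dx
103 e^{- 5 x}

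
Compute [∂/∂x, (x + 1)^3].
3 \left(x + 1\right)^{2}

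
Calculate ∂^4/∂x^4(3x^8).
5040 x^{4}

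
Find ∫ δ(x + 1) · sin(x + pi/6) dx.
\cos{\left(1 + \frac{\pi}{3} \right)}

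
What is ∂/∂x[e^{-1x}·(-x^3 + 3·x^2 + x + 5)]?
\left(x^{3} - 6 x^{2} + 5 x - 4\right) e^{- x}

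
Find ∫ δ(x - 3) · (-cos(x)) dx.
- \cos{\left(3 \right)}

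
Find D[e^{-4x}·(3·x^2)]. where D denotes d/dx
6 x \left(1 - 2 x\right) e^{- 4 x}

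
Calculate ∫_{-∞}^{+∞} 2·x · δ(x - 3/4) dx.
\frac{3}{2}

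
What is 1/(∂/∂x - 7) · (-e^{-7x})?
\frac{e^{- 7 x}}{14}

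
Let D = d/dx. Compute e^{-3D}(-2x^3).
- 2 x^{3} + 18 x^{2} - 54 x + 54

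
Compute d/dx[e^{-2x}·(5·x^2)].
10 x \left(1 - x\right) e^{- 2 x}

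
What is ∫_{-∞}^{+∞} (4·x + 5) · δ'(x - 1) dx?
-4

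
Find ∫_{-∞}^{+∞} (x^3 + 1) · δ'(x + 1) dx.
-3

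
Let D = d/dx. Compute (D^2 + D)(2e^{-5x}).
40 e^{- 5 x}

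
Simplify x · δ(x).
0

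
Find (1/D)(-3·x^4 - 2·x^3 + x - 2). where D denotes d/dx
- \frac{3 x^{5}}{5} - \frac{x^{4}}{2} + \frac{x^{2}}{2} - 2 x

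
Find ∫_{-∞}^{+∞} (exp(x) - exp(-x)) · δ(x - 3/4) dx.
2 \sinh{\left(\frac{3}{4} \right)}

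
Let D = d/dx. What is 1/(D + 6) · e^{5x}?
\frac{e^{5 x}}{11}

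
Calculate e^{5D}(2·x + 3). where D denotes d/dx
2 x + 13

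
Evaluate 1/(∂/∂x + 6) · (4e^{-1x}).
\frac{4 e^{- x}}{5}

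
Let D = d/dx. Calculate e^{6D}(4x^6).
4 x^{6} + 144 x^{5} + 2160 x^{4} + 17280 x^{3} + 77760 x^{2} + 186624 x + 186624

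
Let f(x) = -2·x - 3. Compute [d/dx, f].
-2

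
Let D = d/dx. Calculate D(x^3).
3 x^{2}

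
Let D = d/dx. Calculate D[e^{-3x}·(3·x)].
3 \left(1 - 3 x\right) e^{- 3 x}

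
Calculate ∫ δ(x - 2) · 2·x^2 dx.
8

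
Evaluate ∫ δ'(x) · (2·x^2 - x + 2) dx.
1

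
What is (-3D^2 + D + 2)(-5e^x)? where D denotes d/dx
0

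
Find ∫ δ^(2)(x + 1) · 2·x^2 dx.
4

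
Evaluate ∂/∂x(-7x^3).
- 21 x^{2}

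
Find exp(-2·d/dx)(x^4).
x^{4} - 8 x^{3} + 24 x^{2} - 32 x + 16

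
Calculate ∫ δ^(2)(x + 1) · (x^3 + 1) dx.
-6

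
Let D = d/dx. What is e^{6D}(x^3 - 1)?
x^{3} + 18 x^{2} + 108 x + 215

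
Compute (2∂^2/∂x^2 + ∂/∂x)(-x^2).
- 2 x - 4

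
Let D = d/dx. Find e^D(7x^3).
7 x^{3} + 21 x^{2} + 21 x + 7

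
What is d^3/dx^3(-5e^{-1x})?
5 e^{- x}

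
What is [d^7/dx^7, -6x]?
-42\frac{d^{6}}{dx^{6}}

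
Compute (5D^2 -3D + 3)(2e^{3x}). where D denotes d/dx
78 e^{3 x}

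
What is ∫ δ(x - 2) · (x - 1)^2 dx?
1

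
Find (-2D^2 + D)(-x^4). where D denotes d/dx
4 x^{2} \left(6 - x\right)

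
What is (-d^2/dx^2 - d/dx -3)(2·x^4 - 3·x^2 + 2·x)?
- 6 x^{4} - 8 x^{3} - 15 x^{2} + 4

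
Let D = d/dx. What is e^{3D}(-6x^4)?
- 6 x^{4} - 72 x^{3} - 324 x^{2} - 648 x - 486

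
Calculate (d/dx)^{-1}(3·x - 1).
\frac{3 x^{2}}{2} - x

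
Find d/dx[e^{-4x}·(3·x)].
3 \left(1 - 4 x\right) e^{- 4 x}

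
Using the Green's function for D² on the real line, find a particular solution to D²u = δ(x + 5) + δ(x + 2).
\frac{|x + 5|}{2} + \frac{|x + 2|}{2}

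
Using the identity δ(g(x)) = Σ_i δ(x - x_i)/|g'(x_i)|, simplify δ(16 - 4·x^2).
\frac{\delta(x - 2) + \delta(x + 2)}{16}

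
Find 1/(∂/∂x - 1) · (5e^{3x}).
\frac{5 e^{3 x}}{2}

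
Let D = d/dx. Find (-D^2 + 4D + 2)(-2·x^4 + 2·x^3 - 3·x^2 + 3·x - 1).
- 4 x^{4} - 28 x^{3} + 42 x^{2} - 30 x + 16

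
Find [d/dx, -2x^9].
- 18 x^{8}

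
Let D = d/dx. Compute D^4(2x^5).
240 x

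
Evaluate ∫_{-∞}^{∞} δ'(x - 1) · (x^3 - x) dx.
-2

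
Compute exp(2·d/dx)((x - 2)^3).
x^{3}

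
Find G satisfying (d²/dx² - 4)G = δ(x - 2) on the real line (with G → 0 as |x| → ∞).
-\frac{e^{-2|x - 2|}}{4}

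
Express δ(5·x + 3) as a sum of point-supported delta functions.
\frac{\delta(x + 3/5)}{5}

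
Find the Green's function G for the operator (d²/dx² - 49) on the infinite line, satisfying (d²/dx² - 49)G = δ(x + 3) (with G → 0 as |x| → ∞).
-\frac{e^{-7|x + 3|}}{14}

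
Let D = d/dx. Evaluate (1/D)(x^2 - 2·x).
\frac{x^{3}}{3} - x^{2}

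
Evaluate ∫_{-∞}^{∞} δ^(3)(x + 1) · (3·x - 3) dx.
0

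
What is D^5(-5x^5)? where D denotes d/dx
-600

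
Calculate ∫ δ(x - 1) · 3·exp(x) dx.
3 e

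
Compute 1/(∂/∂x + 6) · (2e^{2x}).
\frac{e^{2 x}}{4}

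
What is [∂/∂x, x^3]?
3 x^{2}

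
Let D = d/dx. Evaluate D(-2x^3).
- 6 x^{2}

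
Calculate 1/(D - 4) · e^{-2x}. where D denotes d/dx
- \frac{e^{- 2 x}}{6}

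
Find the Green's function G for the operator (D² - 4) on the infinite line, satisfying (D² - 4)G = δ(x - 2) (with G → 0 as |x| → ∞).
-\frac{e^{-2|x - 2|}}{4}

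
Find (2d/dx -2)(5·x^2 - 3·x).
- 10 x^{2} + 26 x - 6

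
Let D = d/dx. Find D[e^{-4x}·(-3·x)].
3 \left(4 x - 1\right) e^{- 4 x}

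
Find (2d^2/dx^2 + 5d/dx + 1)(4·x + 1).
4 x + 21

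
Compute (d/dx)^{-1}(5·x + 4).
\frac{5 x^{2}}{2} + 4 x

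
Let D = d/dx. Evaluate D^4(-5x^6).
- 1800 x^{2}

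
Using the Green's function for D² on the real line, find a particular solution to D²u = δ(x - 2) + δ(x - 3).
\frac{|x - 2|}{2} + \frac{|x - 3|}{2}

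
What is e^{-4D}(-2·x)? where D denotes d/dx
8 - 2 x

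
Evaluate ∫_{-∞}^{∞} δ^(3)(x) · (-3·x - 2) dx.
0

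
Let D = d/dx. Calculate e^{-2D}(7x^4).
7 x^{4} - 56 x^{3} + 168 x^{2} - 224 x + 112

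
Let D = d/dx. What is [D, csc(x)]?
- \cot{\left(x \right)} \csc{\left(x \right)}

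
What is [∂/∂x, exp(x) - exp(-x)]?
2 \cosh{\left(x \right)}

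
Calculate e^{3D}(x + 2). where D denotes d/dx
x + 5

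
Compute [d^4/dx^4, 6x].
24\frac{d^{3}}{dx^{3}}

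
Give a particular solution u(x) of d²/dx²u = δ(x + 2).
\frac{|x + 2|}{2}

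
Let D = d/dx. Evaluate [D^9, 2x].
18D^{8}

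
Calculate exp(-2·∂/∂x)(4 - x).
6 - x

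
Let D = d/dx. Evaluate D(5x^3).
15 x^{2}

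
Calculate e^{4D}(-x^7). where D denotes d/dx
- x^{7} - 28 x^{6} - 336 x^{5} - 2240 x^{4} - 8960 x^{3} - 21504 x^{2} - 28672 x - 16384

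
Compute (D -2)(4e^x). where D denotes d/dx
- 4 e^{x}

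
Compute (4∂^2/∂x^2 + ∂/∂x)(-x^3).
3 x \left(- x - 8\right)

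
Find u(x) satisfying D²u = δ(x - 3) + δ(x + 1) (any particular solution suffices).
\frac{|x - 3|}{2} + \frac{|x + 1|}{2}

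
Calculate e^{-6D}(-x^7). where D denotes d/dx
- x^{7} + 42 x^{6} - 756 x^{5} + 7560 x^{4} - 45360 x^{3} + 163296 x^{2} - 326592 x + 279936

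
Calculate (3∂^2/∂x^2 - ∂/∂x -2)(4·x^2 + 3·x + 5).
- 8 x^{2} - 14 x + 11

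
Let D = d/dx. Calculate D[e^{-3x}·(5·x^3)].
15 x^{2} \left(1 - x\right) e^{- 3 x}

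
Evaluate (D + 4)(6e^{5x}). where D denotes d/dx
54 e^{5 x}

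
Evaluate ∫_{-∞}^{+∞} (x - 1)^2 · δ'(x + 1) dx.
4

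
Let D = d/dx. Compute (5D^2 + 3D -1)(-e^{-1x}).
- e^{- x}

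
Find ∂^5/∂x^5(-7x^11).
- 388080 x^{6}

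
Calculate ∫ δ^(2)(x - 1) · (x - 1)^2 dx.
2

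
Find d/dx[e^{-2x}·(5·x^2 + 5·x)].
5 \left(1 - 2 x^{2}\right) e^{- 2 x}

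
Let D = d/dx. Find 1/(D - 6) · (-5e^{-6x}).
\frac{5 e^{- 6 x}}{12}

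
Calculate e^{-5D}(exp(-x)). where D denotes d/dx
e^{5 - x}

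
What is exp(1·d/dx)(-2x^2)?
- 2 x^{2} - 4 x - 2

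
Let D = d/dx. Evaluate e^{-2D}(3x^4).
3 x^{4} - 24 x^{3} + 72 x^{2} - 96 x + 48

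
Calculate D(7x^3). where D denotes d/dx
21 x^{2}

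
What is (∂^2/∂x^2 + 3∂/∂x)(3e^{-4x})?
12 e^{- 4 x}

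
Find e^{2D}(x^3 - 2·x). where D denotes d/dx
x^{3} + 6 x^{2} + 10 x + 4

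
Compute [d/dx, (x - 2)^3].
3 \left(x - 2\right)^{2}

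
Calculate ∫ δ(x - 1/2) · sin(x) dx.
\sin{\left(\frac{1}{2} \right)}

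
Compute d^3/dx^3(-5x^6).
- 600 x^{3}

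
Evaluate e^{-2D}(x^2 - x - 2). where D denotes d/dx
x^{2} - 5 x + 4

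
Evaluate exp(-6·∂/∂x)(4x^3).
4 x^{3} - 72 x^{2} + 432 x - 864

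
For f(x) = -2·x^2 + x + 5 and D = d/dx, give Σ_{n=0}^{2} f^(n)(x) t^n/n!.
- 2 t^{2} - t \left(4 x - 1\right) - 2 x^{2} + x + 5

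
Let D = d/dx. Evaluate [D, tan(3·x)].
\frac{3}{\cos^{2}{\left(3 x \right)}}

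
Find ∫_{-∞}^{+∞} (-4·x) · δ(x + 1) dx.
4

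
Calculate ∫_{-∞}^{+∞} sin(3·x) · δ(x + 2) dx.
- \sin{\left(6 \right)}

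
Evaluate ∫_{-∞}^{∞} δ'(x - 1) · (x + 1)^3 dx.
-12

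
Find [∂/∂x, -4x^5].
- 20 x^{4}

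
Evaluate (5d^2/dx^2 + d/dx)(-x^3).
3 x \left(- x - 10\right)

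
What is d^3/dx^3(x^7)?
210 x^{4}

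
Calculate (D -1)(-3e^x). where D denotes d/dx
0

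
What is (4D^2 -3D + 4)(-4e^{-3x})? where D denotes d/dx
- 196 e^{- 3 x}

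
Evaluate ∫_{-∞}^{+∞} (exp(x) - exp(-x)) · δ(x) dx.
0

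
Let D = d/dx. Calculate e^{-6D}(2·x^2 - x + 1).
2 x^{2} - 25 x + 79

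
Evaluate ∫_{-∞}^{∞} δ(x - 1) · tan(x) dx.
\tan{\left(1 \right)}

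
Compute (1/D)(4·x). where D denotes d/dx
2 x^{2}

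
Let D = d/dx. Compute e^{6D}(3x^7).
3 x^{7} + 126 x^{6} + 2268 x^{5} + 22680 x^{4} + 136080 x^{3} + 489888 x^{2} + 979776 x + 839808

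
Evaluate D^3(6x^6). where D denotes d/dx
720 x^{3}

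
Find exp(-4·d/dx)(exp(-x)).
e^{4 - x}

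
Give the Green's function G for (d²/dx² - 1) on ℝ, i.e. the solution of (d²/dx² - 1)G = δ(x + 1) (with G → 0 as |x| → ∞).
-\frac{e^{-|x + 1|}}{2}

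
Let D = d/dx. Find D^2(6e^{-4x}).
96 e^{- 4 x}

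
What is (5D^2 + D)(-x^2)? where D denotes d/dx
- 2 x - 10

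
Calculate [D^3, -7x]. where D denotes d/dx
-21D^{2}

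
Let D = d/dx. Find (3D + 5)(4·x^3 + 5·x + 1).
20 x^{3} + 36 x^{2} + 25 x + 20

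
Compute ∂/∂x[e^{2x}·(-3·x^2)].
6 x \left(- x - 1\right) e^{2 x}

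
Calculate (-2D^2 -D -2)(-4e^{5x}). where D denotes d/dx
228 e^{5 x}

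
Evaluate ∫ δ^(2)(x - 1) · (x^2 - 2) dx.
2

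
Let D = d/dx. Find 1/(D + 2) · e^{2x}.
\frac{e^{2 x}}{4}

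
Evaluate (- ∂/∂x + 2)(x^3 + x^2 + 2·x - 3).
2 x^{3} - x^{2} + 2 x - 8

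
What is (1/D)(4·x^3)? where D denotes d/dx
x^{4}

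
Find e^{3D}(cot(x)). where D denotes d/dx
\cot{\left(x + 3 \right)}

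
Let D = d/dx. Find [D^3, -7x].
-21D^{2}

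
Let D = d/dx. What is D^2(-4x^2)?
-8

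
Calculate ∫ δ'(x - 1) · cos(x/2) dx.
\frac{\sin{\left(\frac{1}{2} \right)}}{2}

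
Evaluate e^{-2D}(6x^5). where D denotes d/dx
6 x^{5} - 60 x^{4} + 240 x^{3} - 480 x^{2} + 480 x - 192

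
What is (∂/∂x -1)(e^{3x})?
2 e^{3 x}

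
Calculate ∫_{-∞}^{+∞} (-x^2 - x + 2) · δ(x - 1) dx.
0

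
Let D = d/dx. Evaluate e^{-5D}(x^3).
x^{3} - 15 x^{2} + 75 x - 125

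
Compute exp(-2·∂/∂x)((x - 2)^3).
x^{3} - 12 x^{2} + 48 x - 64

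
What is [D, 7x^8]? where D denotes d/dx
56 x^{7}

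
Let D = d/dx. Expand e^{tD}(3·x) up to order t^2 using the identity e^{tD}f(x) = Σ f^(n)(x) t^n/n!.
3 t + 3 x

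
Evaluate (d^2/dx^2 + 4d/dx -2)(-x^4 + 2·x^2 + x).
2 x^{4} - 16 x^{3} - 16 x^{2} + 14 x + 8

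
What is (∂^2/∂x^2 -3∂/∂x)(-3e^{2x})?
6 e^{2 x}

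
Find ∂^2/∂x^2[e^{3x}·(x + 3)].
\left(9 x + 33\right) e^{3 x}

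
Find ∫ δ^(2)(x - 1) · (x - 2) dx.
0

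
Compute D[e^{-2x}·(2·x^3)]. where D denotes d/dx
x^{2} \left(6 - 4 x\right) e^{- 2 x}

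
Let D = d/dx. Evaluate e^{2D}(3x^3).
3 x^{3} + 18 x^{2} + 36 x + 24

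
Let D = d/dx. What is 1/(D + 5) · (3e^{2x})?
\frac{3 e^{2 x}}{7}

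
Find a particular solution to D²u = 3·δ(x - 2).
\frac{3|x - 2|}{2}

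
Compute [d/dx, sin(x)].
\cos{\left(x \right)}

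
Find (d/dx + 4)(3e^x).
15 e^{x}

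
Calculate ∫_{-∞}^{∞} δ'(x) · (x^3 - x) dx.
1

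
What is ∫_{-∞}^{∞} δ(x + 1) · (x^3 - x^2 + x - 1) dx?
-4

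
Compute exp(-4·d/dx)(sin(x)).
\sin{\left(x - 4 \right)}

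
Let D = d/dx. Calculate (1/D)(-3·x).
- \frac{3 x^{2}}{2}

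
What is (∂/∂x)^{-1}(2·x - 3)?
x^{2} - 3 x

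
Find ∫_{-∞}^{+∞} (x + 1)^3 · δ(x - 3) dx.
64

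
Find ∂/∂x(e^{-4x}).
- 4 e^{- 4 x}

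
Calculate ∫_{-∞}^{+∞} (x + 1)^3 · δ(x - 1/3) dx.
\frac{64}{27}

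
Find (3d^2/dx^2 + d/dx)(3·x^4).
12 x^{2} \left(x + 9\right)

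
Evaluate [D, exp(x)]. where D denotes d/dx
e^{x}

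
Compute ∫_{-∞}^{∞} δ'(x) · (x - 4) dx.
-1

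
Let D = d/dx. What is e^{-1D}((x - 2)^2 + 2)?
x^{2} - 6 x + 11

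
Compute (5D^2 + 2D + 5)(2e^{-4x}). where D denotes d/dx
154 e^{- 4 x}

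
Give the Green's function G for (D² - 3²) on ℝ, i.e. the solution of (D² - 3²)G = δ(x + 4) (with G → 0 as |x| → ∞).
-\frac{e^{-3|x + 4|}}{6}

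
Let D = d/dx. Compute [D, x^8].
8 x^{7}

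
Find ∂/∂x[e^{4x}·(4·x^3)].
x^{2} \left(16 x + 12\right) e^{4 x}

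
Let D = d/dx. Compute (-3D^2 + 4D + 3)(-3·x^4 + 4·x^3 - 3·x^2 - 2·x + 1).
- 9 x^{4} - 36 x^{3} + 147 x^{2} - 102 x + 13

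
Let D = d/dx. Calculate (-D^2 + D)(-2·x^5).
10 x^{3} \left(4 - x\right)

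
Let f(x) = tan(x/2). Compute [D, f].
\frac{1}{\cos{\left(x \right)} + 1}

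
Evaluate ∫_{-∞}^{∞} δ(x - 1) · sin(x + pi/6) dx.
\sin{\left(\frac{\pi}{6} + 1 \right)}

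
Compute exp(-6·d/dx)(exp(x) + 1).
e^{x - 6} + 1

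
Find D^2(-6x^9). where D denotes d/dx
- 432 x^{7}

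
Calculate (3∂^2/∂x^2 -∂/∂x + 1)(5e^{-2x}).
75 e^{- 2 x}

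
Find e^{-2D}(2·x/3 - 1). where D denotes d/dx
\frac{2 x}{3} - \frac{7}{3}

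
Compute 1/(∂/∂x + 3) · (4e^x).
e^{x}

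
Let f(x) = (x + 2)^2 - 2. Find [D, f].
2 x + 4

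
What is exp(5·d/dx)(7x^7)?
7 x^{7} + 245 x^{6} + 3675 x^{5} + 30625 x^{4} + 153125 x^{3} + 459375 x^{2} + 765625 x + 546875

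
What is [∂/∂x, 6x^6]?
36 x^{5}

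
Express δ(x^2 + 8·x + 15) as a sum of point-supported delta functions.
\frac{\delta(x + 3) + \delta(x + 5)}{2}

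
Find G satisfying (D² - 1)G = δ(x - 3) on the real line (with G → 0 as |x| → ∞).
-\frac{e^{-|x - 3|}}{2}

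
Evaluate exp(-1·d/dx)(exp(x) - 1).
e^{x - 1} - 1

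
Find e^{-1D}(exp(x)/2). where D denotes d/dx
\frac{e^{x - 1}}{2}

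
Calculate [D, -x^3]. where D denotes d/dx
- 3 x^{2}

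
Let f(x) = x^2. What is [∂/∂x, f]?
2 x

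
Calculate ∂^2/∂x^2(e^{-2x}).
4 e^{- 2 x}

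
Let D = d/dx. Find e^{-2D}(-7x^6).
- 7 x^{6} + 84 x^{5} - 420 x^{4} + 1120 x^{3} - 1680 x^{2} + 1344 x - 448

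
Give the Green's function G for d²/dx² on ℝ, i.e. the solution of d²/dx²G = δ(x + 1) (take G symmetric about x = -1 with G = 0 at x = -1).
\frac{|x + 1|}{2}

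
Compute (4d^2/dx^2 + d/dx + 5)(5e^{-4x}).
325 e^{- 4 x}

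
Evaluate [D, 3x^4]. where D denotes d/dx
12 x^{3}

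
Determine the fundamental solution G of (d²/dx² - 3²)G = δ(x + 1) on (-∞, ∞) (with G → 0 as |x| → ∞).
-\frac{e^{-3|x + 1|}}{6}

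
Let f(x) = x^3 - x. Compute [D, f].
3 x^{2} - 1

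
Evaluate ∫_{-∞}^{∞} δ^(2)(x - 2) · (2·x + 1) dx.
0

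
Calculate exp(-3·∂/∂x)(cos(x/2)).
\cos{\left(\frac{x}{2} - \frac{3}{2} \right)}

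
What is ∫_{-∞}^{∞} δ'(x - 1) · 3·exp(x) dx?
- 3 e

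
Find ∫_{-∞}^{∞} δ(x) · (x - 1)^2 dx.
1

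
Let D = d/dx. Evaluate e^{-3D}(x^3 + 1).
x^{3} - 9 x^{2} + 27 x - 26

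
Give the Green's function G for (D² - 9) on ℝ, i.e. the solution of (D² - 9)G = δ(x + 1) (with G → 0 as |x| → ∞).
-\frac{e^{-3|x + 1|}}{6}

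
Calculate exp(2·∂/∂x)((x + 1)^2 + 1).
x^{2} + 6 x + 10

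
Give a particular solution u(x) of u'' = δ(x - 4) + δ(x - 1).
\frac{|x - 4|}{2} + \frac{|x - 1|}{2}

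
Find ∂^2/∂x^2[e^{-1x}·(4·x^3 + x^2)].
\left(4 x^{3} - 23 x^{2} + 20 x + 2\right) e^{- x}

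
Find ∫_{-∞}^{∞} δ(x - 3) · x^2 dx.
9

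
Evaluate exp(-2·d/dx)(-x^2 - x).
- x^{2} + 3 x - 2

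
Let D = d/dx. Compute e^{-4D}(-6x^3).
- 6 x^{3} + 72 x^{2} - 288 x + 384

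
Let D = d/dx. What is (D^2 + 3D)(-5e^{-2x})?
10 e^{- 2 x}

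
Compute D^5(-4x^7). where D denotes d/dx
- 10080 x^{2}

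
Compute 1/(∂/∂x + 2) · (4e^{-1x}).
4 e^{- x}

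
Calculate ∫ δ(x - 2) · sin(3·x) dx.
\sin{\left(6 \right)}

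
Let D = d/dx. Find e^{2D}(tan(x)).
\tan{\left(x + 2 \right)}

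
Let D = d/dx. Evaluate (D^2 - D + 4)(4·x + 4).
16 x + 12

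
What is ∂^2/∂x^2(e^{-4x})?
16 e^{- 4 x}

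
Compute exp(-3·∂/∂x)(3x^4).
3 x^{4} - 36 x^{3} + 162 x^{2} - 324 x + 243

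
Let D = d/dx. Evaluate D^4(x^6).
360 x^{2}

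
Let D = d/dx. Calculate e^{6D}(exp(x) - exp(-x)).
2 \sinh{\left(x + 6 \right)}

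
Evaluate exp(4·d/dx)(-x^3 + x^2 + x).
- x^{3} - 11 x^{2} - 39 x - 44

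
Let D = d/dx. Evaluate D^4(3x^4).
72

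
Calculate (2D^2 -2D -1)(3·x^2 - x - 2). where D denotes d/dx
- 3 x^{2} - 11 x + 16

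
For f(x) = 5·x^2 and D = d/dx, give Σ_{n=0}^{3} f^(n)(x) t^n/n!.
5 t^{2} + 10 t x + 5 x^{2}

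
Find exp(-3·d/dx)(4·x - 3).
4 x - 15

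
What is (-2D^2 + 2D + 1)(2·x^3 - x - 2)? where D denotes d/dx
2 x^{3} + 12 x^{2} - 25 x - 4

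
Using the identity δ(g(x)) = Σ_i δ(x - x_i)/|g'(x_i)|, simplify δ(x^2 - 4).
\frac{\delta(x - 2) + \delta(x + 2)}{4}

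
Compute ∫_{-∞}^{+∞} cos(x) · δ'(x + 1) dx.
- \sin{\left(1 \right)}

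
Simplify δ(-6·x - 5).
\frac{\delta(x + 5/6)}{6}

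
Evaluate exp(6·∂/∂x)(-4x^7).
- 4 x^{7} - 168 x^{6} - 3024 x^{5} - 30240 x^{4} - 181440 x^{3} - 653184 x^{2} - 1306368 x - 1119744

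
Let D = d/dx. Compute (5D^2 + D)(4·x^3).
12 x \left(x + 10\right)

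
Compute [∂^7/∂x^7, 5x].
35\frac{d^{6}}{dx^{6}}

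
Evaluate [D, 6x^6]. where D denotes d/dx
36 x^{5}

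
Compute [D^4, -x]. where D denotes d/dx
-4D^{3}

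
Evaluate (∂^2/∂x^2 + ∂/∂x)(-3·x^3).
9 x \left(- x - 2\right)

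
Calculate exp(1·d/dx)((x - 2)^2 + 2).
x^{2} - 2 x + 3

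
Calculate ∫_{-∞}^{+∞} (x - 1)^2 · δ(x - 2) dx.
1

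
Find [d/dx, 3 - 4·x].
-4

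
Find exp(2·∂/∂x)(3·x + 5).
3 x + 11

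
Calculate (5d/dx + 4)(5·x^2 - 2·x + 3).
20 x^{2} + 42 x + 2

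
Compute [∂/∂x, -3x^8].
- 24 x^{7}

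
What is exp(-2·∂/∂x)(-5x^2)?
- 5 x^{2} + 20 x - 20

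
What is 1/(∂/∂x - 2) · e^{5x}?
\frac{e^{5 x}}{3}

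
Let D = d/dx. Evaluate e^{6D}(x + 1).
x + 7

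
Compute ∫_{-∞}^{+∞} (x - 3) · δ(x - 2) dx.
-1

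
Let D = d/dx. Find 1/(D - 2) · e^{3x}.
e^{3 x}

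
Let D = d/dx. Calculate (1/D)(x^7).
\frac{x^{8}}{8}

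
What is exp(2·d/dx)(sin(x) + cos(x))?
\sqrt{2} \sin{\left(x + \frac{\pi}{4} + 2 \right)}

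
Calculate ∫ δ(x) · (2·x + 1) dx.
1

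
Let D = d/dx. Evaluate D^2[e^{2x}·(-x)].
4 \left(- x - 1\right) e^{2 x}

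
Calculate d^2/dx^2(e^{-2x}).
4 e^{- 2 x}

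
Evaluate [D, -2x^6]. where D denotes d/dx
- 12 x^{5}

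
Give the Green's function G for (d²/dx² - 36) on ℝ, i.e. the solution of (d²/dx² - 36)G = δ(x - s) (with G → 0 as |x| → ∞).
-\frac{e^{-6|x-s|}}{12}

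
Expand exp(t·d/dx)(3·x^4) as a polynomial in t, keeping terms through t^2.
3 x^{2} \left(6 t^{2} + 4 t x + x^{2}\right)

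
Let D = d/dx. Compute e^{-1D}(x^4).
x^{4} - 4 x^{3} + 6 x^{2} - 4 x + 1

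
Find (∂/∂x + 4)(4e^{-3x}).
4 e^{- 3 x}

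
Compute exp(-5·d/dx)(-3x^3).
- 3 x^{3} + 45 x^{2} - 225 x + 375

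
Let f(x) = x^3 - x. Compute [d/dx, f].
3 x^{2} - 1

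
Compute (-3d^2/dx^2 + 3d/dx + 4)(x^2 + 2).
4 x^{2} + 6 x + 2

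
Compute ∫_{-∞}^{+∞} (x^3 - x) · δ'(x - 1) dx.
-2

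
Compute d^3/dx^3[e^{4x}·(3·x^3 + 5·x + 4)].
\left(192 x^{3} + 432 x^{2} + 536 x + 514\right) e^{4 x}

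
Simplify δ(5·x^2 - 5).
\frac{\delta(x - 1) + \delta(x + 1)}{10}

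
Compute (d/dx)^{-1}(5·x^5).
\frac{5 x^{6}}{6}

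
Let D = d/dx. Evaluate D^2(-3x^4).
- 36 x^{2}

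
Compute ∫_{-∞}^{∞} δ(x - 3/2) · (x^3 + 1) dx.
\frac{35}{8}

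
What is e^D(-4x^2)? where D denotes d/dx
- 4 x^{2} - 8 x - 4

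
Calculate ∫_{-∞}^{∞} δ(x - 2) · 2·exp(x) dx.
2 e^{2}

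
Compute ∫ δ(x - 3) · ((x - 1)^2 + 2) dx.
6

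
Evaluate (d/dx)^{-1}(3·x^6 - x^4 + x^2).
\frac{3 x^{7}}{7} - \frac{x^{5}}{5} + \frac{x^{3}}{3}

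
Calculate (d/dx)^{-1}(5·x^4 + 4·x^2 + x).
x^{5} + \frac{4 x^{3}}{3} + \frac{x^{2}}{2}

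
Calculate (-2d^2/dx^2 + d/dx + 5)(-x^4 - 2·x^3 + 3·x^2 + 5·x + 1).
- 5 x^{4} - 14 x^{3} + 33 x^{2} + 55 x - 2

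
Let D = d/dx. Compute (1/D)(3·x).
\frac{3 x^{2}}{2}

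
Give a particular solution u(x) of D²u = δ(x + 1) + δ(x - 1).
\frac{|x + 1|}{2} + \frac{|x - 1|}{2}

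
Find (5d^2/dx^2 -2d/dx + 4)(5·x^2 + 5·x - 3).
20 x^{2} + 28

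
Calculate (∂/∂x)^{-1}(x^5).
\frac{x^{6}}{6}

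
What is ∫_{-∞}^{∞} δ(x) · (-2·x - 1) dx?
-1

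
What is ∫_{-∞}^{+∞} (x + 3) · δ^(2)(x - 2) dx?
0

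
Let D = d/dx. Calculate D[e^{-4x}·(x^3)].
x^{2} \left(3 - 4 x\right) e^{- 4 x}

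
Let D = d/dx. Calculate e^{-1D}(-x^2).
- x^{2} + 2 x - 1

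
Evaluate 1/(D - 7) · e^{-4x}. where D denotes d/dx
- \frac{e^{- 4 x}}{11}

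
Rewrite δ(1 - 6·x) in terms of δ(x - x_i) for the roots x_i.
\frac{\delta(x - 1/6)}{6}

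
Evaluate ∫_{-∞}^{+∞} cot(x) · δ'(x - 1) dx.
\frac{1}{\sin^{2}{\left(1 \right)}}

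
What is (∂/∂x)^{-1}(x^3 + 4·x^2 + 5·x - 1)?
\frac{x^{4}}{4} + \frac{4 x^{3}}{3} + \frac{5 x^{2}}{2} - x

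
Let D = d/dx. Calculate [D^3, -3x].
-9D^{2}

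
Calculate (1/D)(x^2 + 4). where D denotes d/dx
\frac{x^{3}}{3} + 4 x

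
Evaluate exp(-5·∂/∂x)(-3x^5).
- 3 x^{5} + 75 x^{4} - 750 x^{3} + 3750 x^{2} - 9375 x + 9375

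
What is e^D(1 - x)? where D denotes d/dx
- x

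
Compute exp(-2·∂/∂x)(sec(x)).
\sec{\left(x - 2 \right)}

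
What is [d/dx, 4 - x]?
-1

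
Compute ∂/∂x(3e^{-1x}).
- 3 e^{- x}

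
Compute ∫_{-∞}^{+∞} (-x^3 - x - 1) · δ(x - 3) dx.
-31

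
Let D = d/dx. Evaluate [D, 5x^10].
50 x^{9}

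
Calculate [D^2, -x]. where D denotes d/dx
-2D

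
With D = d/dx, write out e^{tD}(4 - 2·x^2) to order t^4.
- 2 t^{2} - 4 t x - 2 x^{2} + 4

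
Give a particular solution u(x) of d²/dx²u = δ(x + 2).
\frac{|x + 2|}{2}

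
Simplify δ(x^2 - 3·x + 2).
\frac{\delta(x - 2) + \delta(x - 1)}{1}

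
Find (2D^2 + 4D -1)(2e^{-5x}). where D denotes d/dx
58 e^{- 5 x}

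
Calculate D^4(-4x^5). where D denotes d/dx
- 480 x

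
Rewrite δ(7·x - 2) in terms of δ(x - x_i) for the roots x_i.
\frac{\delta(x - 2/7)}{7}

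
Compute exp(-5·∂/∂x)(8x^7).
8 x^{7} - 280 x^{6} + 4200 x^{5} - 35000 x^{4} + 175000 x^{3} - 525000 x^{2} + 875000 x - 625000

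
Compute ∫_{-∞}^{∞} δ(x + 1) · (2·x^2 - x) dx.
3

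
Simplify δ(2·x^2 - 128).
\frac{\delta(x - 8) + \delta(x + 8)}{32}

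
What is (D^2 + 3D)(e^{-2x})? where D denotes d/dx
- 2 e^{- 2 x}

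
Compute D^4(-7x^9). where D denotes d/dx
- 21168 x^{5}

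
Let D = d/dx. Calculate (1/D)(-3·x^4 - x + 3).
- \frac{3 x^{5}}{5} - \frac{x^{2}}{2} + 3 x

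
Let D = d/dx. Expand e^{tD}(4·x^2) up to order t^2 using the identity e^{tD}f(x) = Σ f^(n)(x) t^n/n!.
4 t^{2} + 8 t x + 4 x^{2}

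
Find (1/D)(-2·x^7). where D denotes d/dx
- \frac{x^{8}}{4}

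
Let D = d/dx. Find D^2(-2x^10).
- 180 x^{8}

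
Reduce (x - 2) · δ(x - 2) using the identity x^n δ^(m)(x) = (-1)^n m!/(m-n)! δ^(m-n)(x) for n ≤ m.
0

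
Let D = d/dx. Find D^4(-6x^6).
- 2160 x^{2}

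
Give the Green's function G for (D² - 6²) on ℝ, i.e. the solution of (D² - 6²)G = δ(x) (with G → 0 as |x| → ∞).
-\frac{e^{-6|x|}}{12}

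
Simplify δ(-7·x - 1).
\frac{\delta(x + 1/7)}{7}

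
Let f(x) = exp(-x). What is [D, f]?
- e^{- x}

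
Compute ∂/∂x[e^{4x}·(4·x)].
\left(16 x + 4\right) e^{4 x}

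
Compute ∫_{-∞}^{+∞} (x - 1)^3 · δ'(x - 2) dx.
-3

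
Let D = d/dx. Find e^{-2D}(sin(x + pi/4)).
\sin{\left(x - 2 + \frac{\pi}{4} \right)}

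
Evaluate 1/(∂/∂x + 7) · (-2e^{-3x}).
- \frac{e^{- 3 x}}{2}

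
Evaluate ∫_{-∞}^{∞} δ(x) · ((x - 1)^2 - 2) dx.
-1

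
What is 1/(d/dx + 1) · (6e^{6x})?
\frac{6 e^{6 x}}{7}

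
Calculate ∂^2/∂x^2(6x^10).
540 x^{8}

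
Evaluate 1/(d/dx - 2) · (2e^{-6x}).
- \frac{e^{- 6 x}}{4}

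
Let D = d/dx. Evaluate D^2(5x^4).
60 x^{2}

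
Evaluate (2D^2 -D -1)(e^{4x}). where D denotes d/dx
27 e^{4 x}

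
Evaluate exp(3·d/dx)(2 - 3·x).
- 3 x - 7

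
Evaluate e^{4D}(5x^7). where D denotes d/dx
5 x^{7} + 140 x^{6} + 1680 x^{5} + 11200 x^{4} + 44800 x^{3} + 107520 x^{2} + 143360 x + 81920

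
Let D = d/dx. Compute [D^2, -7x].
-14D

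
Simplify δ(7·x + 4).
\frac{\delta(x + 4/7)}{7}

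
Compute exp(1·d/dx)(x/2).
\frac{x}{2} + \frac{1}{2}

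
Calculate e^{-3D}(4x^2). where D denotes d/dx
4 x^{2} - 24 x + 36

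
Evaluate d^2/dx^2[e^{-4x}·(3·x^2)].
6 \left(8 x^{2} - 8 x + 1\right) e^{- 4 x}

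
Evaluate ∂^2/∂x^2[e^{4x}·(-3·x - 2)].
\left(- 48 x - 56\right) e^{4 x}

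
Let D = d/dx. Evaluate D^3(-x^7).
- 210 x^{4}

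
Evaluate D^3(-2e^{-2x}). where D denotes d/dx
16 e^{- 2 x}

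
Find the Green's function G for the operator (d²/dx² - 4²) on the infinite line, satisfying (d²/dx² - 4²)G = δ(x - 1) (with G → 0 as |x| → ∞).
-\frac{e^{-4|x - 1|}}{8}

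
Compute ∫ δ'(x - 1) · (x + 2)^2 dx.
-6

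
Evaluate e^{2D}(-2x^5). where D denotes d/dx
- 2 x^{5} - 20 x^{4} - 80 x^{3} - 160 x^{2} - 160 x - 64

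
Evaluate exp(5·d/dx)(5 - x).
- x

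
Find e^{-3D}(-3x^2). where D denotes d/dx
- 3 x^{2} + 18 x - 27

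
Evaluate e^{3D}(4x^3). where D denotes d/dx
4 x^{3} + 36 x^{2} + 108 x + 108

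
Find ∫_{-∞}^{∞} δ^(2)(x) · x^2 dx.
2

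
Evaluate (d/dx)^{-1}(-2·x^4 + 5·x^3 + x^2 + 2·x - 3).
- \frac{2 x^{5}}{5} + \frac{5 x^{4}}{4} + \frac{x^{3}}{3} + x^{2} - 3 x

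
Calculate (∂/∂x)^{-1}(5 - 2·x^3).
- \frac{x^{4}}{2} + 5 x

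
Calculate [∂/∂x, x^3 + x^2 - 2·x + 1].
3 x^{2} + 2 x - 2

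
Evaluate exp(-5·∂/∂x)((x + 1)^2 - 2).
x^{2} - 8 x + 14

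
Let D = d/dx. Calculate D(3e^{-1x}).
- 3 e^{- x}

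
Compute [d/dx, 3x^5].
15 x^{4}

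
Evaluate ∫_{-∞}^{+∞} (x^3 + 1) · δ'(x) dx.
0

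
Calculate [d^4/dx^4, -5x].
-20\frac{d^{3}}{dx^{3}}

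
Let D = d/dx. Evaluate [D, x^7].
7 x^{6}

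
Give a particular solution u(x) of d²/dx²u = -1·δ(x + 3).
-\frac{|x + 3|}{2}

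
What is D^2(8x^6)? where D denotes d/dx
240 x^{4}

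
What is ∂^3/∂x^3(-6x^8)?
- 2016 x^{5}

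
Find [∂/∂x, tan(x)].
\frac{1}{\cos^{2}{\left(x \right)}}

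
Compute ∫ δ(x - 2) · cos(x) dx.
\cos{\left(2 \right)}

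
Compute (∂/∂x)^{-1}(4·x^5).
\frac{2 x^{6}}{3}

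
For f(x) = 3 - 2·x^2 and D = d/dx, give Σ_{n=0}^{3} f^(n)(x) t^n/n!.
- 2 t^{2} - 4 t x - 2 x^{2} + 3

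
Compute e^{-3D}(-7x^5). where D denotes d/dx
- 7 x^{5} + 105 x^{4} - 630 x^{3} + 1890 x^{2} - 2835 x + 1701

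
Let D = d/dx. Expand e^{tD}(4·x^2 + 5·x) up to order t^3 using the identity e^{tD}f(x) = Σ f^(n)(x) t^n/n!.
4 t^{2} + t \left(8 x + 5\right) + 4 x^{2} + 5 x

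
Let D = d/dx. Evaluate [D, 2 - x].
-1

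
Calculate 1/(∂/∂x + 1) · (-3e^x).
- \frac{3 e^{x}}{2}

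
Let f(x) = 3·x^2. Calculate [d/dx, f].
6 x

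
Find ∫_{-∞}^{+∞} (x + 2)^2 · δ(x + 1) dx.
1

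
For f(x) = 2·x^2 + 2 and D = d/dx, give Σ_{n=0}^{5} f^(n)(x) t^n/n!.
2 t^{2} + 4 t x + 2 x^{2} + 2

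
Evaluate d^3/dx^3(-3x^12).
- 3960 x^{9}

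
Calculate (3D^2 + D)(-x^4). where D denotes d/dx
4 x^{2} \left(- x - 9\right)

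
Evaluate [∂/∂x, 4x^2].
8 x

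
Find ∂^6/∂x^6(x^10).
151200 x^{4}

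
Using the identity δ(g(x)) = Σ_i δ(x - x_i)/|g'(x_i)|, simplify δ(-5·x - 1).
\frac{\delta(x + 1/5)}{5}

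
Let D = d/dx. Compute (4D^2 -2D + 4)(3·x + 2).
12 x + 2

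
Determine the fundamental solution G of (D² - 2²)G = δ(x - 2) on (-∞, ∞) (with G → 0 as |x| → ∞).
-\frac{e^{-2|x - 2|}}{4}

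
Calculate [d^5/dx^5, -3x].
-15\frac{d^{4}}{dx^{4}}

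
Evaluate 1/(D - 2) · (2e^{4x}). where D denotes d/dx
e^{4 x}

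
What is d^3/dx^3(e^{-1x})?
- e^{- x}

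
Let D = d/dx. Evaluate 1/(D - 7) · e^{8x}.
e^{8 x}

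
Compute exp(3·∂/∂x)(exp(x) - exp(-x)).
2 \sinh{\left(x + 3 \right)}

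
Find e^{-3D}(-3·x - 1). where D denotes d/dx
8 - 3 x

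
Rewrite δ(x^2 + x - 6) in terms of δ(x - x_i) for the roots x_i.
\frac{\delta(x + 3) + \delta(x - 2)}{5}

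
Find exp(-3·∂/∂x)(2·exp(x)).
2 e^{x - 3}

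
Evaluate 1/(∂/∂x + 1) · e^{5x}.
\frac{e^{5 x}}{6}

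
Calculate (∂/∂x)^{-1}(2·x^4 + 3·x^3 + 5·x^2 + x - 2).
\frac{2 x^{5}}{5} + \frac{3 x^{4}}{4} + \frac{5 x^{3}}{3} + \frac{x^{2}}{2} - 2 x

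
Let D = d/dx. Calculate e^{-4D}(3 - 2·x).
11 - 2 x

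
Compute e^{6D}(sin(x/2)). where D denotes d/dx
\sin{\left(\frac{x}{2} + 3 \right)}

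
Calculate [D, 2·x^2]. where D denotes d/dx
4 x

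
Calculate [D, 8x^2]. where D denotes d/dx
16 x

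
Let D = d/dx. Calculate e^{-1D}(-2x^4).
- 2 x^{4} + 8 x^{3} - 12 x^{2} + 8 x - 2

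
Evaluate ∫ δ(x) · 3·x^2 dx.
0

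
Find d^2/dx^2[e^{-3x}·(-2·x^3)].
6 x \left(- 3 x^{2} + 6 x - 2\right) e^{- 3 x}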